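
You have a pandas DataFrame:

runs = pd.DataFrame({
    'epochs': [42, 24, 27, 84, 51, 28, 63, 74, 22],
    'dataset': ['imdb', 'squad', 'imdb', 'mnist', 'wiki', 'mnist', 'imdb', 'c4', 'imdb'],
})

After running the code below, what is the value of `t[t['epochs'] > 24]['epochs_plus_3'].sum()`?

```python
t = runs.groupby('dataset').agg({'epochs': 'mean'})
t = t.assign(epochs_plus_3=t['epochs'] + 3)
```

231.5

group by dataset, mean of epochs:
         epochs
dataset        
c4         74.0
imdb       38.5
mnist      56.0
squad      24.0
wiki       51.0
add column epochs_plus_3 = t['epochs'] + 3:
         epochs  epochs_plus_3
dataset                       
c4         74.0           77.0
imdb       38.5           41.5
mnist      56.0           59.0
squad      24.0           27.0
wiki       51.0           54.0
filter rows where epochs > 24:
         epochs  epochs_plus_3
dataset                       
c4         74.0           77.0
imdb       38.5           41.5
mnist      56.0           59.0
wiki       51.0           54.0
Then the sum of column 'epochs_plus_3': 231.5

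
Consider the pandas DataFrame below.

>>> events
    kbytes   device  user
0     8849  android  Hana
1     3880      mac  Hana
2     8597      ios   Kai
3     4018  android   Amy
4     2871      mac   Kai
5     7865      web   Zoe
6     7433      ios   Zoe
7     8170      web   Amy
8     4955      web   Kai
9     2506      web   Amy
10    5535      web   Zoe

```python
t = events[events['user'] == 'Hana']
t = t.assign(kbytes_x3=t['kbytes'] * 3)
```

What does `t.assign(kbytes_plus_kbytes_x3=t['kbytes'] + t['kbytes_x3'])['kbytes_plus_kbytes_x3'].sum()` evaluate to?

filter rows where user == 'Hana':
   kbytes   device  user
0    8849  android  Hana
1    3880      mac  Hana
add column kbytes_x3 = t['kbytes'] * 3:
   kbytes   device  user  kbytes_x3
0    8849  android  Hana      26547
1    3880      mac  Hana      11640
add column kbytes_plus_kbytes_x3 = t['kbytes'] + t['kbytes_x3']:
   kbytes   device  user  kbytes_x3  kbytes_plus_kbytes_x3
0    8849  android  Hana      26547                  35396
1    3880      mac  Hana      11640                  15520
sum of column 'kbytes_plus_kbytes_x3' → 50916

50916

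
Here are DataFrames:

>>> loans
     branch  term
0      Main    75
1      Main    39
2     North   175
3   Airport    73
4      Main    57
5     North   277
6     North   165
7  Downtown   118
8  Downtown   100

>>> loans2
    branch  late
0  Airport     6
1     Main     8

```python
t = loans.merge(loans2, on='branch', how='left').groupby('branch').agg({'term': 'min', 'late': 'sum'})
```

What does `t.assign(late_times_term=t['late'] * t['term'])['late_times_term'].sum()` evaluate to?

merge on 'branch' (how='left') → 9 rows:
     branch  term  late
0      Main    75   8.0
1      Main    39   8.0
2     North   175   NaN
3   Airport    73   6.0
4      Main    57   8.0
5     North   277   NaN
6     North   165   NaN
7  Downtown   118   NaN
8  Downtown   100   NaN
group by branch: min(term), sum(late):
          term  late
branch              
Airport     73   6.0
Downtown   100   0.0
Main        39  24.0
North      165   0.0
add column late_times_term = t['late'] * t['term']:
          term  late  late_times_term
branch                               
Airport     73   6.0            438.0
Downtown   100   0.0              0.0
Main        39  24.0            936.0
North      165   0.0              0.0
Taking the sum of column 'late_times_term' gives 1374.0.

1374.0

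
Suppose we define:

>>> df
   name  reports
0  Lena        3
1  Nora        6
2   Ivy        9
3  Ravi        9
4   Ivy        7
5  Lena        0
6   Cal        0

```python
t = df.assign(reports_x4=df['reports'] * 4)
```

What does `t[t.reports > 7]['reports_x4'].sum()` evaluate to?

72

add column reports_x4 = df['reports'] * 4:
   name  reports  reports_x4
0  Lena        3          12
1  Nora        6          24
2   Ivy        9          36
3  Ravi        9          36
4   Ivy        7          28
5  Lena        0           0
6   Cal        0           0
filter rows where reports > 7:
   name  reports  reports_x4
2   Ivy        9          36
3  Ravi        9          36
Finally, sum of column 'reports_x4' = 72.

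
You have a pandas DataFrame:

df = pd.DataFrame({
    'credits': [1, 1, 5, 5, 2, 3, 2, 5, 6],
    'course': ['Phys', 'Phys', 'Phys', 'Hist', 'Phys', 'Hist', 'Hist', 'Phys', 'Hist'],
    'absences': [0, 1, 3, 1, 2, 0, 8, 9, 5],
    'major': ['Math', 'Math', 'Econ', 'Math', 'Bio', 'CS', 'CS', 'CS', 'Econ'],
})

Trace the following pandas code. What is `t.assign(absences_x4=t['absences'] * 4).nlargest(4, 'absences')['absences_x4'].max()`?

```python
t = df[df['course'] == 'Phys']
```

36

filter rows where course == 'Phys':
   credits course  absences major
0        1   Phys         0  Math
1        1   Phys         1  Math
2        5   Phys         3  Econ
4        2   Phys         2   Bio
7        5   Phys         9    CS
add column absences_x4 = t['absences'] * 4:
   credits course  absences major  absences_x4
0        1   Phys         0  Math            0
1        1   Phys         1  Math            4
2        5   Phys         3  Econ           12
4        2   Phys         2   Bio            8
7        5   Phys         9    CS           36
take 4 rows with largest absences:
   credits course  absences major  absences_x4
7        5   Phys         9    CS           36
2        5   Phys         3  Econ           12
4        2   Phys         2   Bio            8
1        1   Phys         1  Math            4
Hence 36.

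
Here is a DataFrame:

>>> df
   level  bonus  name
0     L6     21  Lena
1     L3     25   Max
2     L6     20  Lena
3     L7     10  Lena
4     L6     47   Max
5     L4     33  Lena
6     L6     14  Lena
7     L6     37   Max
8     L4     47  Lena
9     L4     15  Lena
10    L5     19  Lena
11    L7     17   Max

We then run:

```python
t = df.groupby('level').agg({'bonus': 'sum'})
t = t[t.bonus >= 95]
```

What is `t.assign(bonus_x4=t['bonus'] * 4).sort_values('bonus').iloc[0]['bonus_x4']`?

380

group by level, sum of bonus:
       bonus
level       
L3        25
L4        95
L5        19
L6       139
L7        27
filter rows where bonus >= 95:
       bonus
level       
L4        95
L6       139
add column bonus_x4 = t['bonus'] * 4:
       bonus  bonus_x4
level                 
L4        95       380
L6       139       556
sort by bonus:
       bonus  bonus_x4
level                 
L4        95       380
L6       139       556
Finally, value at position 0, column 'bonus_x4' = 380.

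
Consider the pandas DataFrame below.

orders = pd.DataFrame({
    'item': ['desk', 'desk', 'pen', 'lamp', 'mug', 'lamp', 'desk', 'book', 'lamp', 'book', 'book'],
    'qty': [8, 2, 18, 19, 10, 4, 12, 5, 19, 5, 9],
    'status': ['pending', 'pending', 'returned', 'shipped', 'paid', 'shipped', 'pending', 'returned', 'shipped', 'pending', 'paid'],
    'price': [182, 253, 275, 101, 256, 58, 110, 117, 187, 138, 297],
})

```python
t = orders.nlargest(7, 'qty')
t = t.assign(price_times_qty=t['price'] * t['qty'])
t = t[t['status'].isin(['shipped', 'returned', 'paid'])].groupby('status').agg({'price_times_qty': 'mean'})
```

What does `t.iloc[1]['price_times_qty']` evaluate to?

take 7 rows with largest qty:
    item  qty    status  price
3   lamp   19   shipped    101
8   lamp   19   shipped    187
2    pen   18  returned    275
6   desk   12   pending    110
4    mug   10      paid    256
10  book    9      paid    297
0   desk    8   pending    182
add column price_times_qty = t['price'] * t['qty']:
    item  qty    status  price  price_times_qty
3   lamp   19   shipped    101             1919
8   lamp   19   shipped    187             3553
2    pen   18  returned    275             4950
6   desk   12   pending    110             1320
4    mug   10      paid    256             2560
10  book    9      paid    297             2673
0   desk    8   pending    182             1456
filter rows where status in ['shipped', 'returned', 'paid']:
    item  qty    status  price  price_times_qty
3   lamp   19   shipped    101             1919
8   lamp   19   shipped    187             3553
2    pen   18  returned    275             4950
4    mug   10      paid    256             2560
10  book    9      paid    297             2673
group by status, mean of price_times_qty:
          price_times_qty
status                   
paid               2616.5
returned           4950.0
shipped            2736.0

4950.0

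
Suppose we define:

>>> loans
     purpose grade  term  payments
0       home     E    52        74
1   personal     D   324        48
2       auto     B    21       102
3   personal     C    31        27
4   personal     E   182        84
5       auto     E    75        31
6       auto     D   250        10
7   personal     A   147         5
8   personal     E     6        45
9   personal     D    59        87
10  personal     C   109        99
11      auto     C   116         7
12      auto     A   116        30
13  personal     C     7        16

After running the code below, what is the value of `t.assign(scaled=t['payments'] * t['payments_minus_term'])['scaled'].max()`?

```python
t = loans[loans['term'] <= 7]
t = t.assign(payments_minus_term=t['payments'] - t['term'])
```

filter rows where term <= 7:
     purpose grade  term  payments
8   personal     E     6        45
13  personal     C     7        16
add column payments_minus_term = t['payments'] - t['term']:
     purpose grade  term  payments  payments_minus_term
8   personal     E     6        45                   39
13  personal     C     7        16                    9
add column scaled = t['payments'] * t['payments_minus_term']:
     purpose grade  term  payments  payments_minus_term  scaled
8   personal     E     6        45                   39    1755
13  personal     C     7        16                    9     144

1755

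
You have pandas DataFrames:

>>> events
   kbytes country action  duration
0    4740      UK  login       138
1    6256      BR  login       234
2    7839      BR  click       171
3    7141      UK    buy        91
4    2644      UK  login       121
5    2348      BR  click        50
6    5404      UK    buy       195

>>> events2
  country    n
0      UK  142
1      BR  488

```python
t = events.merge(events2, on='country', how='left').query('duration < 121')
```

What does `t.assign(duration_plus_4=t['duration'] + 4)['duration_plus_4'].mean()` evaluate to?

74.5

merge on 'country' (how='left') → 7 rows:
   kbytes country action  duration    n
0    4740      UK  login       138  142
1    6256      BR  login       234  488
2    7839      BR  click       171  488
3    7141      UK    buy        91  142
4    2644      UK  login       121  142
5    2348      BR  click        50  488
6    5404      UK    buy       195  142
filter rows where duration < 121:
   kbytes country action  duration    n
3    7141      UK    buy        91  142
5    2348      BR  click        50  488
add column duration_plus_4 = t['duration'] + 4:
   kbytes country action  duration    n  duration_plus_4
3    7141      UK    buy        91  142               95
5    2348      BR  click        50  488               54
mean of column 'duration_plus_4' → 74.5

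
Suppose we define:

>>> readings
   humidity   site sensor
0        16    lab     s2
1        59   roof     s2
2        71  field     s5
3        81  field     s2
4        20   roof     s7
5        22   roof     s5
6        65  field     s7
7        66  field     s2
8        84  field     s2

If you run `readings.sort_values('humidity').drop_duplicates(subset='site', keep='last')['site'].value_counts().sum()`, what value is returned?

3

sort by humidity:
   humidity   site sensor
0        16    lab     s2
4        20   roof     s7
5        22   roof     s5
1        59   roof     s2
6        65  field     s7
7        66  field     s2
2        71  field     s5
3        81  field     s2
8        84  field     s2
drop duplicate site (keep=last):
   humidity   site sensor
0        16    lab     s2
1        59   roof     s2
8        84  field     s2
value_counts of site:
site
lab      1
roof     1
field    1
Name: count, dtype: int64
Taking the sum of the resulting series gives 3.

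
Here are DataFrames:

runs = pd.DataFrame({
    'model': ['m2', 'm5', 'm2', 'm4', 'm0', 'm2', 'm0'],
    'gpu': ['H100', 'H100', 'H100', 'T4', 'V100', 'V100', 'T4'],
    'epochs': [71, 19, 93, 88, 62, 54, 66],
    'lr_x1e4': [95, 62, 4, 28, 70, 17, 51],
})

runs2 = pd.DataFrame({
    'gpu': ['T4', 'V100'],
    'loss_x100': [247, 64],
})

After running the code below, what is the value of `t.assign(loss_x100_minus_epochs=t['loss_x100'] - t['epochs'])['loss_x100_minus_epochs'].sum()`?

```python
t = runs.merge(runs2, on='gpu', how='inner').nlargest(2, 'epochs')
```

merge on 'gpu' (how='inner') → 4 rows:
  model   gpu  epochs  lr_x1e4  loss_x100
0    m4    T4      88       28        247
1    m0  V100      62       70         64
2    m2  V100      54       17         64
3    m0    T4      66       51        247
take 2 rows with largest epochs:
  model gpu  epochs  lr_x1e4  loss_x100
0    m4  T4      88       28        247
3    m0  T4      66       51        247
add column loss_x100_minus_epochs = t['loss_x100'] - t['epochs']:
  model gpu  epochs  lr_x1e4  loss_x100  loss_x100_minus_epochs
0    m4  T4      88       28        247                     159
3    m0  T4      66       51        247                     181
The sum of column 'loss_x100_minus_epochs' is 340.

340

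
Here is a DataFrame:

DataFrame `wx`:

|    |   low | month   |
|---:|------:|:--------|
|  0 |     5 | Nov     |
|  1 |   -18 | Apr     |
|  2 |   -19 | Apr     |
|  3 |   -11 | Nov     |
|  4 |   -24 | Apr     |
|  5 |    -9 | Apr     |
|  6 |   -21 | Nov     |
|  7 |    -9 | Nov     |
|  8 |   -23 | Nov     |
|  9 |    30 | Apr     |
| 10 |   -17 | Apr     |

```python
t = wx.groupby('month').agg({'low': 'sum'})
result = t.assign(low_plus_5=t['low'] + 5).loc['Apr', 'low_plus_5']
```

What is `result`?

group by month, sum of low:
       low
month     
Apr    -57
Nov    -59
add column low_plus_5 = t['low'] + 5:
       low  low_plus_5
month                 
Apr    -57         -52
Nov    -59         -54
Reading off the value at row 'Apr', column 'low_plus_5', we get -52.

-52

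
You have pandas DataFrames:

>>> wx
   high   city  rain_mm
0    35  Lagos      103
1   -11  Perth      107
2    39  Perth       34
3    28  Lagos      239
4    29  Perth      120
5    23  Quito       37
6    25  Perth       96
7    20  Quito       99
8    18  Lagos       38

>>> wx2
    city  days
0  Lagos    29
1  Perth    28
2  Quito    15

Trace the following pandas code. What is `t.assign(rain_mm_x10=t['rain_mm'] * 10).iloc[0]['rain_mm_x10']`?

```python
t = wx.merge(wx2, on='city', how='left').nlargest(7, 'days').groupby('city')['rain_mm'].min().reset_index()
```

merge on 'city' (how='left') → 9 rows:
   high   city  rain_mm  days
0    35  Lagos      103    29
1   -11  Perth      107    28
2    39  Perth       34    28
3    28  Lagos      239    29
4    29  Perth      120    28
5    23  Quito       37    15
6    25  Perth       96    28
7    20  Quito       99    15
8    18  Lagos       38    29
take 7 rows with largest days:
   high   city  rain_mm  days
0    35  Lagos      103    29
3    28  Lagos      239    29
8    18  Lagos       38    29
1   -11  Perth      107    28
2    39  Perth       34    28
4    29  Perth      120    28
6    25  Perth       96    28
group by city, min of rain_mm:
city
Lagos    38
Perth    34
Name: rain_mm, dtype: int64
reset_index():
    city  rain_mm
0  Lagos       38
1  Perth       34
add column rain_mm_x10 = t['rain_mm'] * 10:
    city  rain_mm  rain_mm_x10
0  Lagos       38          380
1  Perth       34          340
Hence 380.

380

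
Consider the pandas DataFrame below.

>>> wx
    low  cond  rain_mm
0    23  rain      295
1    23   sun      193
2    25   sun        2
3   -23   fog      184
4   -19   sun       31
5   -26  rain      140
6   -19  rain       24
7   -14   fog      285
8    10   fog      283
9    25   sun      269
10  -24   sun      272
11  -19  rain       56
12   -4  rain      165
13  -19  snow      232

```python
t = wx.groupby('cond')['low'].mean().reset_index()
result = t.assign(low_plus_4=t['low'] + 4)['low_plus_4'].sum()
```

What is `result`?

-15.0

group by cond, mean of low:
cond
fog     -9.0
rain    -9.0
snow   -19.0
sun      6.0
Name: low, dtype: float64
reset_index():
   cond   low
0   fog  -9.0
1  rain  -9.0
2  snow -19.0
3   sun   6.0
add column low_plus_4 = t['low'] + 4:
   cond   low  low_plus_4
0   fog  -9.0        -5.0
1  rain  -9.0        -5.0
2  snow -19.0       -15.0
3   sun   6.0        10.0
The sum of column 'low_plus_4' is -15.0.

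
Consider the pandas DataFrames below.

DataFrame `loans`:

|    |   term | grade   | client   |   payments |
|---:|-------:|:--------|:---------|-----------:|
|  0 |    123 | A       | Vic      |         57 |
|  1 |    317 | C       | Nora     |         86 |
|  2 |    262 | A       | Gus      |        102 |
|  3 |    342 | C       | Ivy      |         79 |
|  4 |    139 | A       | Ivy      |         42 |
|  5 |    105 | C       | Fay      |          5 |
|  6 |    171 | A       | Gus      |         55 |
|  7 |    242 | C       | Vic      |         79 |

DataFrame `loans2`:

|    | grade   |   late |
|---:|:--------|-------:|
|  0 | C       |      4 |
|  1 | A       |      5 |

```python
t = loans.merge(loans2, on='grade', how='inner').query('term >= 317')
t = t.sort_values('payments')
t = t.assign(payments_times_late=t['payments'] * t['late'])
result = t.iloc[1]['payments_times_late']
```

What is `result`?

merge on 'grade' (how='inner') → 8 rows:
   term grade client  payments  late
0   123     A    Vic        57     5
1   317     C   Nora        86     4
2   262     A    Gus       102     5
3   342     C    Ivy        79     4
4   139     A    Ivy        42     5
5   105     C    Fay         5     4
6   171     A    Gus        55     5
7   242     C    Vic        79     4
filter rows where term >= 317:
   term grade client  payments  late
1   317     C   Nora        86     4
3   342     C    Ivy        79     4
sort by payments:
   term grade client  payments  late
3   342     C    Ivy        79     4
1   317     C   Nora        86     4
add column payments_times_late = t['payments'] * t['late']:
   term grade client  payments  late  payments_times_late
3   342     C    Ivy        79     4                  316
1   317     C   Nora        86     4                  344
Reading off the value at position 1, column 'payments_times_late', we get 344.

344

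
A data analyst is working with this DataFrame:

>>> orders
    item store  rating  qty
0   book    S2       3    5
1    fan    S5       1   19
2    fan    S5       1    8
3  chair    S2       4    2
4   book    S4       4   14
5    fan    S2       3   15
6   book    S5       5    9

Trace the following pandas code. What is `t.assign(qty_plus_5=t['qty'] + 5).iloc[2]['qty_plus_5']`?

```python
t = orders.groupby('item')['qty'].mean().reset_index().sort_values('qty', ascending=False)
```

group by item, mean of qty:
item
book      9.333333
chair     2.000000
fan      14.000000
Name: qty, dtype: float64
reset_index():
    item        qty
0   book   9.333333
1  chair   2.000000
2    fan  14.000000
sort by qty descending:
    item        qty
2    fan  14.000000
0   book   9.333333
1  chair   2.000000
add column qty_plus_5 = t['qty'] + 5:
    item        qty  qty_plus_5
2    fan  14.000000   19.000000
0   book   9.333333   14.333333
1  chair   2.000000    7.000000

7.0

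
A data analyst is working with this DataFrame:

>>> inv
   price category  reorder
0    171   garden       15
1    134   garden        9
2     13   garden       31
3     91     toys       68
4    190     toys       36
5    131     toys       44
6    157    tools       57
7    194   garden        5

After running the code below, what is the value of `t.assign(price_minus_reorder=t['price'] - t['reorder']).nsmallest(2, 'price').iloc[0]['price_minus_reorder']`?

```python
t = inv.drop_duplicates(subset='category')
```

23

drop duplicate category (keep=first):
   price category  reorder
0    171   garden       15
3     91     toys       68
6    157    tools       57
add column price_minus_reorder = t['price'] - t['reorder']:
   price category  reorder  price_minus_reorder
0    171   garden       15                  156
3     91     toys       68                   23
6    157    tools       57                  100
take 2 rows with smallest price:
   price category  reorder  price_minus_reorder
3     91     toys       68                   23
6    157    tools       57                  100
Taking the value at position 0, column 'price_minus_reorder' gives 23.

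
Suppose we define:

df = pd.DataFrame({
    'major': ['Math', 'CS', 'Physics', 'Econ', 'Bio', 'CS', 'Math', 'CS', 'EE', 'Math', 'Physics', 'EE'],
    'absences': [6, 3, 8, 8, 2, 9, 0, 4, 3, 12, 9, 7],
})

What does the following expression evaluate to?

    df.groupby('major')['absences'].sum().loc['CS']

16

group by major, sum of absences:
major
Bio         2
CS         16
EE         10
Econ        8
Math       18
Physics    17
Name: absences, dtype: int64
So loc['CS'] = 16.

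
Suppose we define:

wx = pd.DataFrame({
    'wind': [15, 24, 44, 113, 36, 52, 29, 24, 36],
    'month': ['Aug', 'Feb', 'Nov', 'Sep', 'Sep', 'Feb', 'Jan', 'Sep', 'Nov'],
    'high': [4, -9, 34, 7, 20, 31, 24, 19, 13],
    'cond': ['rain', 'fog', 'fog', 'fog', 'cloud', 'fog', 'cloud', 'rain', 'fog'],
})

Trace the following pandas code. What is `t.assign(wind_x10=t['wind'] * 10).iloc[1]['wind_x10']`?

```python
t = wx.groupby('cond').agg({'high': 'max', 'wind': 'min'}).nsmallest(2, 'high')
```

290

group by cond: max(high), min(wind):
       high  wind
cond             
cloud    24    29
fog      34    24
rain     19    15
take 2 rows with smallest high:
       high  wind
cond             
rain     19    15
cloud    24    29
add column wind_x10 = t['wind'] * 10:
       high  wind  wind_x10
cond                       
rain     19    15       150
cloud    24    29       290
The value at position 1, column 'wind_x10' is 290.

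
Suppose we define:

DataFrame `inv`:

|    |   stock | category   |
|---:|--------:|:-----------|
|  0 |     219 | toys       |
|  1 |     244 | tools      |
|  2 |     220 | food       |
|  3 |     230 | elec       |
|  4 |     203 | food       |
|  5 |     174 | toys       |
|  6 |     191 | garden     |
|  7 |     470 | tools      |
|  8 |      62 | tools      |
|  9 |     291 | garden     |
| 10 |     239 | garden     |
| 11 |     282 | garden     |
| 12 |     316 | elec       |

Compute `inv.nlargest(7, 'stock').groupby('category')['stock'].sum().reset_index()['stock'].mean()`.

690.666666667

take 7 rows with largest stock:
    stock category
7     470    tools
12    316     elec
9     291   garden
11    282   garden
1     244    tools
10    239   garden
3     230     elec
group by category, sum of stock:
category
elec      546
garden    812
tools     714
Name: stock, dtype: int64
reset_index():
  category  stock
0     elec    546
1   garden    812
2    tools    714
Hence 690.666666667.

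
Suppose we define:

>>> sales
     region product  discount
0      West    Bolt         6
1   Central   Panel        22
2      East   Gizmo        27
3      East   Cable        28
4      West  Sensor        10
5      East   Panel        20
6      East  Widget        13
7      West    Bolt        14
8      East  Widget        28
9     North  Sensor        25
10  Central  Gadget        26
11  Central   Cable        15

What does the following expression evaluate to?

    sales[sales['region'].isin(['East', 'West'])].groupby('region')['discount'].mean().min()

filter rows where region in ['East', 'West']:
  region product  discount
0   West    Bolt         6
2   East   Gizmo        27
3   East   Cable        28
4   West  Sensor        10
5   East   Panel        20
6   East  Widget        13
7   West    Bolt        14
8   East  Widget        28
group by region, mean of discount:
region
East    23.2
West    10.0
Name: discount, dtype: float64
Reading off the min of the resulting series, we get 10.0.

10.0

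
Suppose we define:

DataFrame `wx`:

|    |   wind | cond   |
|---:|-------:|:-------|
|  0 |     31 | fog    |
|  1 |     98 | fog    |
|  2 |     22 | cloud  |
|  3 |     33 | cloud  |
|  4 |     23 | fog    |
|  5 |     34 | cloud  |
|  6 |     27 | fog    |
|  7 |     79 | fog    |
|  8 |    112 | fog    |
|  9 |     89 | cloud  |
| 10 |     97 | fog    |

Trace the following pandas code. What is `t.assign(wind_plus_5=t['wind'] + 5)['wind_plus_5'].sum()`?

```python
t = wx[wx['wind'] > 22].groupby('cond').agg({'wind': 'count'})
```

filter rows where wind > 22:
    wind   cond
0     31    fog
1     98    fog
3     33  cloud
4     23    fog
5     34  cloud
6     27    fog
7     79    fog
8    112    fog
9     89  cloud
10    97    fog
group by cond, count of wind:
       wind
cond       
cloud     3
fog       7
add column wind_plus_5 = t['wind'] + 5:
       wind  wind_plus_5
cond                    
cloud     3            8
fog       7           12

20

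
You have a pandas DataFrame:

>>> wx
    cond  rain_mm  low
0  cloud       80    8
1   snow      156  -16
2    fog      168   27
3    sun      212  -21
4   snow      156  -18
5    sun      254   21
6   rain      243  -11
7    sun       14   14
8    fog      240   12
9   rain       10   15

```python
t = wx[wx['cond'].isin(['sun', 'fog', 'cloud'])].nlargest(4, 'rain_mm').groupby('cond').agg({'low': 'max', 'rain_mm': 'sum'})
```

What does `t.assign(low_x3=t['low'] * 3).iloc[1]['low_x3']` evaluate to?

filter rows where cond in ['sun', 'fog', 'cloud']:
    cond  rain_mm  low
0  cloud       80    8
2    fog      168   27
3    sun      212  -21
5    sun      254   21
7    sun       14   14
8    fog      240   12
take 4 rows with largest rain_mm:
  cond  rain_mm  low
5  sun      254   21
8  fog      240   12
3  sun      212  -21
2  fog      168   27
group by cond: max(low), sum(rain_mm):
      low  rain_mm
cond              
fog    27      408
sun    21      466
add column low_x3 = t['low'] * 3:
      low  rain_mm  low_x3
cond                      
fog    27      408      81
sun    21      466      63

63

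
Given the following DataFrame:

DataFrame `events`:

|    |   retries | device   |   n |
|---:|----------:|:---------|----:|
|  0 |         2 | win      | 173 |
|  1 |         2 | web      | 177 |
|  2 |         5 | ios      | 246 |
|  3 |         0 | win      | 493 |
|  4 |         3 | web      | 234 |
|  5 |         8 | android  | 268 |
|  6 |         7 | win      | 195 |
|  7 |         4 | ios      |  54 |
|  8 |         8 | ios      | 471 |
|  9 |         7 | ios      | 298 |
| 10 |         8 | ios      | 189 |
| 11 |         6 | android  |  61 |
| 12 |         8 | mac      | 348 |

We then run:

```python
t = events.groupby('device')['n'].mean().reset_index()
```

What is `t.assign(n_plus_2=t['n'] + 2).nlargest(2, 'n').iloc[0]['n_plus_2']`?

350.0

group by device, mean of n:
device
android    164.5
ios        251.6
mac        348.0
web        205.5
win        287.0
Name: n, dtype: float64
reset_index():
    device      n
0  android  164.5
1      ios  251.6
2      mac  348.0
3      web  205.5
4      win  287.0
add column n_plus_2 = t['n'] + 2:
    device      n  n_plus_2
0  android  164.5     166.5
1      ios  251.6     253.6
2      mac  348.0     350.0
3      web  205.5     207.5
4      win  287.0     289.0
take 2 rows with largest n:
  device      n  n_plus_2
2    mac  348.0     350.0
4    win  287.0     289.0
The value at position 0, column 'n_plus_2' is 350.0.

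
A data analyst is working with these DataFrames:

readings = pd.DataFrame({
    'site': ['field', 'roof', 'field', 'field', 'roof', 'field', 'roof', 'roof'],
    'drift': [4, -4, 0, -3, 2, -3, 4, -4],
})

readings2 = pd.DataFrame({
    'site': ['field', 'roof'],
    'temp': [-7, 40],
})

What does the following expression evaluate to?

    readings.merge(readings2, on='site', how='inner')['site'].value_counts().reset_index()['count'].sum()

merge on 'site' (how='inner') → 8 rows:
    site  drift  temp
0  field      4    -7
1   roof     -4    40
2  field      0    -7
3  field     -3    -7
4   roof      2    40
5  field     -3    -7
6   roof      4    40
7   roof     -4    40
value_counts of site:
site
field    4
roof     4
Name: count, dtype: int64
reset_index():
    site  count
0  field      4
1   roof      4

8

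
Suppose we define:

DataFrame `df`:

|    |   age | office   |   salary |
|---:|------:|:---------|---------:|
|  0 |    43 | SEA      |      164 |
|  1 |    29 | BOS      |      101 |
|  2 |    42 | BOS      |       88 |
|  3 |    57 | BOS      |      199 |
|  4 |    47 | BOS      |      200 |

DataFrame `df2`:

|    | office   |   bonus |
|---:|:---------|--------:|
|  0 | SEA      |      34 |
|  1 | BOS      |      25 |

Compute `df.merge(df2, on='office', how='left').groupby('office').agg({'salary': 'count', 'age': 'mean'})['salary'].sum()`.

5

merge on 'office' (how='left') → 5 rows:
   age office  salary  bonus
0   43    SEA     164     34
1   29    BOS     101     25
2   42    BOS      88     25
3   57    BOS     199     25
4   47    BOS     200     25
group by office: count(salary), mean(age):
        salary    age
office               
BOS          4  43.75
SEA          1  43.00
Taking the sum of column 'salary' gives 5.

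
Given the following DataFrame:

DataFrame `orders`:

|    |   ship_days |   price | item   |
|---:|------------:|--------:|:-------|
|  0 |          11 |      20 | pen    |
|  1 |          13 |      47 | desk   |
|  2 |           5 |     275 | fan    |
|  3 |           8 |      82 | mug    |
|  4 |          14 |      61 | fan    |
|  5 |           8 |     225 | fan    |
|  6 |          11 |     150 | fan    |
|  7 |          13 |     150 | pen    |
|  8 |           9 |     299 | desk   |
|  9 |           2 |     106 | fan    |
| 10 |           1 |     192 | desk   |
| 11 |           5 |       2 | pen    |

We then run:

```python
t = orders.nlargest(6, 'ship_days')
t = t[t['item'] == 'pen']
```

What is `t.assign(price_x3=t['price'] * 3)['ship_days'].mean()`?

take 6 rows with largest ship_days:
   ship_days  price  item
4         14     61   fan
1         13     47  desk
7         13    150   pen
0         11     20   pen
6         11    150   fan
8          9    299  desk
filter rows where item == 'pen':
   ship_days  price item
7         13    150  pen
0         11     20  pen
add column price_x3 = t['price'] * 3:
   ship_days  price item  price_x3
7         13    150  pen       450
0         11     20  pen        60

12.0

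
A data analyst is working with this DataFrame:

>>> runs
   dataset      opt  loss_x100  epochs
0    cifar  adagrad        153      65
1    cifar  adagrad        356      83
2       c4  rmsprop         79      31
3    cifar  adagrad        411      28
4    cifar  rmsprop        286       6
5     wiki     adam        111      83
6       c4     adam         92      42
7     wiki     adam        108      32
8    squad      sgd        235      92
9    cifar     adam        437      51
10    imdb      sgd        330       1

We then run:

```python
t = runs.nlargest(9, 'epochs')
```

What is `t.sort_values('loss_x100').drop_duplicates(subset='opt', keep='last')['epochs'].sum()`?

202

take 9 rows with largest epochs:
  dataset      opt  loss_x100  epochs
8   squad      sgd        235      92
1   cifar  adagrad        356      83
5    wiki     adam        111      83
0   cifar  adagrad        153      65
9   cifar     adam        437      51
6      c4     adam         92      42
7    wiki     adam        108      32
2      c4  rmsprop         79      31
3   cifar  adagrad        411      28
sort by loss_x100:
  dataset      opt  loss_x100  epochs
2      c4  rmsprop         79      31
6      c4     adam         92      42
7    wiki     adam        108      32
5    wiki     adam        111      83
0   cifar  adagrad        153      65
8   squad      sgd        235      92
1   cifar  adagrad        356      83
3   cifar  adagrad        411      28
9   cifar     adam        437      51
drop duplicate opt (keep=last):
  dataset      opt  loss_x100  epochs
2      c4  rmsprop         79      31
8   squad      sgd        235      92
3   cifar  adagrad        411      28
9   cifar     adam        437      51
Reading off the sum of column 'epochs', we get 202.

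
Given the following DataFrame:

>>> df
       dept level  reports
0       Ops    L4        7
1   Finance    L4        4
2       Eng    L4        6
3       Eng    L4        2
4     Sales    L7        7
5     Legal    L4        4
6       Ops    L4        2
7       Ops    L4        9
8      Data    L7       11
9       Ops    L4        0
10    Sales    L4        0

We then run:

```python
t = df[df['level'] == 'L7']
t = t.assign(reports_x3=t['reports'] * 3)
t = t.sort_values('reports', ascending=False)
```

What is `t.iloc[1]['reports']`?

filter rows where level == 'L7':
    dept level  reports
4  Sales    L7        7
8   Data    L7       11
add column reports_x3 = t['reports'] * 3:
    dept level  reports  reports_x3
4  Sales    L7        7          21
8   Data    L7       11          33
sort by reports descending:
    dept level  reports  reports_x3
8   Data    L7       11          33
4  Sales    L7        7          21

7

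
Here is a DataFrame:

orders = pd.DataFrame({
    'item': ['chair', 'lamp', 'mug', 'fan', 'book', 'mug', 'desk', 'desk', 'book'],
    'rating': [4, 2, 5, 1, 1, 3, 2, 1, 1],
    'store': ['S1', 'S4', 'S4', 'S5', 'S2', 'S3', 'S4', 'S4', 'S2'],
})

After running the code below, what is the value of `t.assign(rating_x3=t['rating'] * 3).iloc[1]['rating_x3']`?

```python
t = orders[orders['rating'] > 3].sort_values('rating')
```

filter rows where rating > 3:
    item  rating store
0  chair       4    S1
2    mug       5    S4
sort by rating:
    item  rating store
0  chair       4    S1
2    mug       5    S4
add column rating_x3 = t['rating'] * 3:
    item  rating store  rating_x3
0  chair       4    S1         12
2    mug       5    S4         15
Finally, value at position 1, column 'rating_x3' = 15.

15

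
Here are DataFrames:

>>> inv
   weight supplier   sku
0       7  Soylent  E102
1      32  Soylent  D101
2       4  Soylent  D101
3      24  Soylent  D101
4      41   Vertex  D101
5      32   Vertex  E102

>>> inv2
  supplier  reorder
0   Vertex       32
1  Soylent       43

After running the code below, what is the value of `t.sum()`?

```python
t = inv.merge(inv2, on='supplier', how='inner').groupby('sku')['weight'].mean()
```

merge on 'supplier' (how='inner') → 6 rows:
   weight supplier   sku  reorder
0       7  Soylent  E102       43
1      32  Soylent  D101       43
2       4  Soylent  D101       43
3      24  Soylent  D101       43
4      41   Vertex  D101       32
5      32   Vertex  E102       32
group by sku, mean of weight:
sku
D101    25.25
E102    19.50
Name: weight, dtype: float64
Finally, sum of the resulting series = 44.75.

44.75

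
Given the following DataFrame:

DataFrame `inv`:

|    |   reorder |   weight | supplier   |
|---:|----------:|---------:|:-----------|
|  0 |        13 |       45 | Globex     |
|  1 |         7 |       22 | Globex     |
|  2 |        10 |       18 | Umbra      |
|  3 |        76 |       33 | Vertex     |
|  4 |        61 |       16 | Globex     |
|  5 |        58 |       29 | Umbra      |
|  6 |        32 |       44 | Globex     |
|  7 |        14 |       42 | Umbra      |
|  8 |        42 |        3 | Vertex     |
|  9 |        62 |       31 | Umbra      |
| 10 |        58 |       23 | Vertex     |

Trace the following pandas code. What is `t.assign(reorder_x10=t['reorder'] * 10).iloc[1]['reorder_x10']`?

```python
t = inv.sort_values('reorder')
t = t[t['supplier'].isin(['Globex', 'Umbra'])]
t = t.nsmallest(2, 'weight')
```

100

sort by reorder:
    reorder  weight supplier
1         7      22   Globex
2        10      18    Umbra
0        13      45   Globex
7        14      42    Umbra
6        32      44   Globex
8        42       3   Vertex
5        58      29    Umbra
10       58      23   Vertex
4        61      16   Globex
9        62      31    Umbra
3        76      33   Vertex
filter rows where supplier in ['Globex', 'Umbra']:
   reorder  weight supplier
1        7      22   Globex
2       10      18    Umbra
0       13      45   Globex
7       14      42    Umbra
6       32      44   Globex
5       58      29    Umbra
4       61      16   Globex
9       62      31    Umbra
take 2 rows with smallest weight:
   reorder  weight supplier
4       61      16   Globex
2       10      18    Umbra
add column reorder_x10 = t['reorder'] * 10:
   reorder  weight supplier  reorder_x10
4       61      16   Globex          610
2       10      18    Umbra          100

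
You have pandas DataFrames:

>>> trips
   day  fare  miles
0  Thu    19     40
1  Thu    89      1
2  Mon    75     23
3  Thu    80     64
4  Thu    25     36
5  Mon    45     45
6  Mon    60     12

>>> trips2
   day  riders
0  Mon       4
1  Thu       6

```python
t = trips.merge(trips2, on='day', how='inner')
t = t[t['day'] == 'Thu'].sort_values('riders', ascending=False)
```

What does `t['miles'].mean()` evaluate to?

merge on 'day' (how='inner') → 7 rows:
   day  fare  miles  riders
0  Thu    19     40       6
1  Thu    89      1       6
2  Mon    75     23       4
3  Thu    80     64       6
4  Thu    25     36       6
5  Mon    45     45       4
6  Mon    60     12       4
filter rows where day == 'Thu':
   day  fare  miles  riders
0  Thu    19     40       6
1  Thu    89      1       6
3  Thu    80     64       6
4  Thu    25     36       6
sort by riders descending:
   day  fare  miles  riders
0  Thu    19     40       6
1  Thu    89      1       6
3  Thu    80     64       6
4  Thu    25     36       6
So mean() = 35.25.

35.25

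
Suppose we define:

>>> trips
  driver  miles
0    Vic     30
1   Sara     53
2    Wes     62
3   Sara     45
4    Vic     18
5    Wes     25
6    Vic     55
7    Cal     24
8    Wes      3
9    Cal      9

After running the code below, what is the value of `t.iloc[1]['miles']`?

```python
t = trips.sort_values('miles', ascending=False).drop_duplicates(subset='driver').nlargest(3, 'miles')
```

55

sort by miles descending:
  driver  miles
2    Wes     62
6    Vic     55
1   Sara     53
3   Sara     45
0    Vic     30
5    Wes     25
7    Cal     24
4    Vic     18
9    Cal      9
8    Wes      3
drop duplicate driver (keep=first):
  driver  miles
2    Wes     62
6    Vic     55
1   Sara     53
7    Cal     24
take 3 rows with largest miles:
  driver  miles
2    Wes     62
6    Vic     55
1   Sara     53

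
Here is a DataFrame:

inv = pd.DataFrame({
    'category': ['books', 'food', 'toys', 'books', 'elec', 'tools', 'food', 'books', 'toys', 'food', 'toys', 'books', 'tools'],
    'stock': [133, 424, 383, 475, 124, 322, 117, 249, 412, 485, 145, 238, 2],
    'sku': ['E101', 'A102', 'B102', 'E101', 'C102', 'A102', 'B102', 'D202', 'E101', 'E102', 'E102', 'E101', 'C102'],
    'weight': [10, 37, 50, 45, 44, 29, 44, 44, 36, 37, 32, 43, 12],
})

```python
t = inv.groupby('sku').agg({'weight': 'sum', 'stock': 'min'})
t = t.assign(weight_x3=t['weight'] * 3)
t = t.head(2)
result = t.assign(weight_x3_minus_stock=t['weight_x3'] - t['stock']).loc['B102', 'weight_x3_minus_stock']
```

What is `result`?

group by sku: sum(weight), min(stock):
      weight  stock
sku                
A102      66    322
B102      94    117
C102      56      2
D202      44    249
E101     134    133
E102      69    145
add column weight_x3 = t['weight'] * 3:
      weight  stock  weight_x3
sku                           
A102      66    322        198
B102      94    117        282
C102      56      2        168
D202      44    249        132
E101     134    133        402
E102      69    145        207
take first 2 rows:
      weight  stock  weight_x3
sku                           
A102      66    322        198
B102      94    117        282
add column weight_x3_minus_stock = t['weight_x3'] - t['stock']:
      weight  stock  weight_x3  weight_x3_minus_stock
sku                                                  
A102      66    322        198                   -124
B102      94    117        282                    165

165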